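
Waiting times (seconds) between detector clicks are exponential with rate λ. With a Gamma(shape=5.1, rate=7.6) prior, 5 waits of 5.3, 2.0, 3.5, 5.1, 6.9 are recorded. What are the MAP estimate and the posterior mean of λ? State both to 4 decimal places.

MAP: 0.2993. Posterior mean: 0.3322.

Σ times = 22.8. Posterior: Gamma(shape = 5.1+5 = 10.1, rate = 7.6+22.8 = 30.4).
Mode = (α−1)/β = 9.1/30.4 = 0.2993.
Mean = α/β = 10.1/30.4 = 0.3322.
Right-skewed posterior ⇒ mode < mean.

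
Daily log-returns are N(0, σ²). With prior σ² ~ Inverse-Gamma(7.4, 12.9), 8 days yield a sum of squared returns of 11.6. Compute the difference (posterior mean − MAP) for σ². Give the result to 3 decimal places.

Posterior: Inverse-Gamma(shape = 7.4+8/2 = 11.4, scale = 12.9+11.6/2 = 18.7).
Mode = β/(α+1) = 18.7/12.4 = 1.508.
Mean = β/(α−1) = 18.7/10.4 = 1.798.
Difference = 1.798 − 1.508 = 0.290.

0.290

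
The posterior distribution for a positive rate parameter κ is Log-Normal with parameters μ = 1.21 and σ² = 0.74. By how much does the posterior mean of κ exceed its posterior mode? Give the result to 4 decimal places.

3.2550

Mode = exp(μ − σ²) = exp(0.47) = 1.6000.
Mean = exp(μ + σ²/2) = exp(1.580) = 4.8550.
Difference = 4.8550 − 1.6000 = 3.2550.
Mean > mode: the posterior has a right tail.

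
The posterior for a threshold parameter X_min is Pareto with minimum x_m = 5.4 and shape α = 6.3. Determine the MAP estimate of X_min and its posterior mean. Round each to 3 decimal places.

The Pareto density is strictly decreasing on [x_m, ∞), so the mode is x_m = 5.400.
Mean = α·x_m/(α−1) = 6.3·5.4/5.3 = 6.419.
The mean is pulled above the mode by the posterior's right skew.

MAP: 5.400. Posterior mean: 6.419.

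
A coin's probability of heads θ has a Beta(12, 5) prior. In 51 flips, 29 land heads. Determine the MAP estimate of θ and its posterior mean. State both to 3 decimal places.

Posterior: Beta(12+29, 5+22) = Beta(41, 27).
Mode = (41−1)/(41+27−2) = 40/66 = 0.606.
Mean = 41/(41+27) = 41/68 = 0.603.

θ_MAP = 0.606, E[θ|data] = 0.603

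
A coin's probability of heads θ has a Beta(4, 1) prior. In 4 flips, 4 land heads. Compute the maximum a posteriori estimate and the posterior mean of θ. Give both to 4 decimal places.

Posterior: Beta(4+4, 1+0) = Beta(8, 1).
Since β = 1 ≤ 1 and α > 1, the Beta density is monotone increasing on [0,1]; the mode is at 1.
Mean = 8/(8+1) = 0.8889.
The posterior is left-skewed, so the mode exceeds the mean.

maximum a posteriori estimate = 1.0000, posterior mean = 0.8889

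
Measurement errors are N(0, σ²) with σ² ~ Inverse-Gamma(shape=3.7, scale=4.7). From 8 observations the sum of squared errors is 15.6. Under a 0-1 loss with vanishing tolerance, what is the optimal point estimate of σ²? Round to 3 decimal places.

1.437

Posterior: Inverse-Gamma(shape = 3.7+8/2 = 7.7, scale = 4.7+15.6/2 = 12.5).
Mode = β/(α+1) = 12.5/8.7 = 1.437.
Mean = β/(α−1) = 12.5/6.7 = 1.866.
This is the posterior mode — the MAP estimate.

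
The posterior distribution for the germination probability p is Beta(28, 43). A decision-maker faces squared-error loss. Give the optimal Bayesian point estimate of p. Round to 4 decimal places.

0.3944

Mode = (28−1)/(28+43−2) = 27/69 = 0.3913.
Mean = 28/(28+43) = 28/71 = 0.3944.
Squared-error loss ⇒ the optimal estimator is the posterior mean.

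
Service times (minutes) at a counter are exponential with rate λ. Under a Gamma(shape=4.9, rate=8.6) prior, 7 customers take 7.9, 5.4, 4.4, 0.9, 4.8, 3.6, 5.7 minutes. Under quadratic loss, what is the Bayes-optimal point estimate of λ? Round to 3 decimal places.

Σ times = 32.7. Posterior: Gamma(shape = 4.9+7 = 11.9, rate = 8.6+32.7 = 41.3).
Mode = (α−1)/β = 10.9/41.3 = 0.264.
Mean = α/β = 11.9/41.3 = 0.288.
Quadratic loss ⇒ the optimal estimator is the posterior mean.

0.288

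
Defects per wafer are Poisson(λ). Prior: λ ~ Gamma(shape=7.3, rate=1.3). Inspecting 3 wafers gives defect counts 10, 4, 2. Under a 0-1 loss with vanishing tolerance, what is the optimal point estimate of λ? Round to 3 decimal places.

Σ counts = 16. Posterior: Gamma(shape = 7.3+16 = 23.3, rate = 1.3+3 = 4.3).
Mode = (α−1)/β = 22.3/4.3 = 5.186.
Mean = α/β = 23.3/4.3 = 5.419.
This is the posterior mode — the MAP estimate.

5.186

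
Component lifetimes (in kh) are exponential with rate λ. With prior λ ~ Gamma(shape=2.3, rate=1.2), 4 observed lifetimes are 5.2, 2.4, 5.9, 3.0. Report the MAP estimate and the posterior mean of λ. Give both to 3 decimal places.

MAP estimate = 0.299, posterior mean = 0.356

Σ times = 16.5. Posterior: Gamma(shape = 2.3+4 = 6.3, rate = 1.2+16.5 = 17.7).
Mode = (α−1)/β = 5.3/17.7 = 0.299.
Mean = α/β = 6.3/17.7 = 0.356.
The posterior is right-skewed, so the mean exceeds the mode.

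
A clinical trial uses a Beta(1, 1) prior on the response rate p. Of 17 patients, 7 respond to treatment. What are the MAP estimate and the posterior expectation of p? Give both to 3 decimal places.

Posterior: Beta(1+7, 1+10) = Beta(8, 11).
Mode = (8−1)/(8+11−2) = 7/17 = 0.412.
Mean = 8/(8+11) = 8/19 = 0.421.

MAP: 0.412. Posterior mean: 0.421.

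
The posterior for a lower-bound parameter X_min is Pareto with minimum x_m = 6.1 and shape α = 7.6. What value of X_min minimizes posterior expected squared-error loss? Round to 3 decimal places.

7.024

The Pareto density is strictly decreasing on [x_m, ∞), so the mode is x_m = 6.100.
Mean = α·x_m/(α−1) = 7.6·6.1/6.6 = 7.024.
Squared-error loss ⇒ the optimal estimator is the posterior mean.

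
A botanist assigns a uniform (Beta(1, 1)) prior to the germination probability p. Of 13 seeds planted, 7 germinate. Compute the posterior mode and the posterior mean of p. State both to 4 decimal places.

MAP: 0.5385. Posterior mean: 0.5333.

Posterior: Beta(1+7, 1+6) = Beta(8, 7).
Mode = (8−1)/(8+7−2) = 7/13 = 0.5385.
Mean = 8/(8+7) = 8/15 = 0.5333.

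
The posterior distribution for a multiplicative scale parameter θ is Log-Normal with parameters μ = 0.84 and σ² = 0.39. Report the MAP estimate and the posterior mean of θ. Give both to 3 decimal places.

Mode = exp(μ − σ²) = exp(0.45) = 1.568.
Mean = exp(μ + σ²/2) = exp(1.035) = 2.815.

MAP estimate = 1.568, posterior mean = 2.815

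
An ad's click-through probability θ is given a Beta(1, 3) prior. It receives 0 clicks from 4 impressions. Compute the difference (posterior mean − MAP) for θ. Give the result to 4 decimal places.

Posterior: Beta(1+0, 3+4) = Beta(1, 7).
Since α = 1 ≤ 1 and β > 1, the Beta density is monotone decreasing on [0,1]; the mode is at 0.
Mean = 1/(1+7) = 0.1250.
Difference = 0.1250 − 0.0000 = 0.1250.

0.1250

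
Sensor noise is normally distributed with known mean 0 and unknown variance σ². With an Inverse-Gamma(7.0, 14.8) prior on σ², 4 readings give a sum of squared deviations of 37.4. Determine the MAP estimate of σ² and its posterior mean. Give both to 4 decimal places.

Posterior: Inverse-Gamma(shape = 7.0+4/2 = 9.0, scale = 14.8+37.4/2 = 33.5).
Mode = β/(α+1) = 33.5/10.0 = 3.3500.
Mean = β/(α−1) = 33.5/8.0 = 4.1875.

MAP: 3.3500. Posterior mean: 4.1875.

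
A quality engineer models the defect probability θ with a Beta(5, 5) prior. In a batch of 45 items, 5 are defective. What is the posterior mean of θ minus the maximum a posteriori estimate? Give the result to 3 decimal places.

Posterior: Beta(5+5, 5+40) = Beta(10, 45).
Mode = (10−1)/(10+45−2) = 9/53 = 0.170.
Mean = 10/(10+45) = 10/55 = 0.182.
Difference = 0.182 − 0.170 = 0.012.

0.012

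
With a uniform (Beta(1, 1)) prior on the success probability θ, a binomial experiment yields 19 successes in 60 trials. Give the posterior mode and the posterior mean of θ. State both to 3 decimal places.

MAP = 0.317; posterior mean = 0.323

Posterior: Beta(1+19, 1+41) = Beta(20, 42).
Mode = (20−1)/(20+42−2) = 19/60 = 0.317.
Mean = 20/(20+42) = 20/62 = 0.323.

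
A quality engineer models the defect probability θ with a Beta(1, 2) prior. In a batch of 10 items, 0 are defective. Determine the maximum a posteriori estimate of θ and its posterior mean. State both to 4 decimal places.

Posterior: Beta(1+0, 2+10) = Beta(1, 12).
Since α = 1 ≤ 1 and β > 1, the Beta density is monotone decreasing on [0,1]; the mode is at 0.
Mean = 1/(1+12) = 0.0769.

MAP = 0.0000; posterior mean = 0.0769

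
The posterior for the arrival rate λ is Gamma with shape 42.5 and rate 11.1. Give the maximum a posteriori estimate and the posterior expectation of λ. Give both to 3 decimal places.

maximum a posteriori estimate = 3.739, posterior expectation = 3.829

Mode = (α−1)/β = 41.5/11.1 = 3.739.
Mean = α/β = 42.5/11.1 = 3.829.
The mean is pulled above the mode by the posterior's right skew.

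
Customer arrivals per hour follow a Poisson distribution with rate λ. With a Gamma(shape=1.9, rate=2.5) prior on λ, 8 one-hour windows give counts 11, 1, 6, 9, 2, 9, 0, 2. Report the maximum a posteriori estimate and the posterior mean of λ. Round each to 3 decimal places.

MAP = 3.895, posterior mean = 3.990

Σ counts = 40. Posterior: Gamma(shape = 1.9+40 = 41.9, rate = 2.5+8 = 10.5).
Mode = (α−1)/β = 40.9/10.5 = 3.895.
Mean = α/β = 41.9/10.5 = 3.990.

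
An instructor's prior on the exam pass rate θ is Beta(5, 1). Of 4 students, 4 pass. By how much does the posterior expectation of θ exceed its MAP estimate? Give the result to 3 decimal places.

-0.100

Posterior: Beta(5+4, 1+0) = Beta(9, 1).
Since β = 1 ≤ 1 and α > 1, the Beta density is monotone increasing on [0,1]; the mode is at 1.
Mean = 9/(9+1) = 0.900.
Difference = 0.900 − 1.000 = -0.100.
The posterior is left-skewed, so the mode exceeds the mean.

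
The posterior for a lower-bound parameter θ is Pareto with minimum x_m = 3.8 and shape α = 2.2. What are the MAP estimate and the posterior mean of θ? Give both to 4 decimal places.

The Pareto density is strictly decreasing on [x_m, ∞), so the mode is x_m = 3.8000.
Mean = α·x_m/(α−1) = 2.2·3.8/1.2 = 6.9667.
The mean is pulled above the mode by the posterior's right skew.

MAP = 3.8000; posterior mean = 6.9667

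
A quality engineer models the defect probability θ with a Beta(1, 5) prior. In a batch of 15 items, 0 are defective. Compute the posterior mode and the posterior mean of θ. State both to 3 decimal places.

Posterior: Beta(1+0, 5+15) = Beta(1, 20).
Since α = 1 ≤ 1 and β > 1, the Beta density is monotone decreasing on [0,1]; the mode is at 0.
Mean = 1/(1+20) = 0.048.
The posterior is right-skewed, so the mean exceeds the mode.

posterior mode = 0.000, posterior mean = 0.048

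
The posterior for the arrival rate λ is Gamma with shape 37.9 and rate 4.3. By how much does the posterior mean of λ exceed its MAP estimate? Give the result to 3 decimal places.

Mode = (α−1)/β = 36.9/4.3 = 8.581.
Mean = α/β = 37.9/4.3 = 8.814.
Difference = 8.814 − 8.581 = 0.233.

0.233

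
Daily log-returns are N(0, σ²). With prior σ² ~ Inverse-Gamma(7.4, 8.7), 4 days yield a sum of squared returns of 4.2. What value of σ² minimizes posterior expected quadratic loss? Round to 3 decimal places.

1.286

Posterior: Inverse-Gamma(shape = 7.4+4/2 = 9.4, scale = 8.7+4.2/2 = 10.8).
Mode = β/(α+1) = 10.8/10.4 = 1.038.
Mean = β/(α−1) = 10.8/8.4 = 1.286.
Quadratic loss ⇒ the optimal estimator is the posterior mean.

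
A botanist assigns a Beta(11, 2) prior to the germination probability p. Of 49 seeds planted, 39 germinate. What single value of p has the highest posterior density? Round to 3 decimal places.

0.817

Posterior: Beta(11+39, 2+10) = Beta(50, 12).
Mode = (50−1)/(50+12−2) = 49/60 = 0.817.
Mean = 50/(50+12) = 50/62 = 0.806.
This is the posterior mode — the MAP estimate.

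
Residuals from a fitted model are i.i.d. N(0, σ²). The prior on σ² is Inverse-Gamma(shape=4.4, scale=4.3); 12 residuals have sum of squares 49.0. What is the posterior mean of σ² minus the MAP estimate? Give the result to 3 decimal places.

Posterior: Inverse-Gamma(shape = 4.4+12/2 = 10.4, scale = 4.3+49.0/2 = 28.8).
Mode = β/(α+1) = 28.8/11.4 = 2.526.
Mean = β/(α−1) = 28.8/9.4 = 3.064.
Difference = 3.064 − 2.526 = 0.538.
Right-skewed posterior ⇒ mode < mean.

0.538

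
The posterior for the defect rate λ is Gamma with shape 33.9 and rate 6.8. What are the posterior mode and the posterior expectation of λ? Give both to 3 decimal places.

Mode = (α−1)/β = 32.9/6.8 = 4.838.
Mean = α/β = 33.9/6.8 = 4.985.

MAP = 4.838, posterior mean = 4.985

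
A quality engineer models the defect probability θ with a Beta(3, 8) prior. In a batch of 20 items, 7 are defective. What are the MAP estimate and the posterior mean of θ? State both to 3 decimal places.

Posterior: Beta(3+7, 8+13) = Beta(10, 21).
Mode = (10−1)/(10+21−2) = 9/29 = 0.310.
Mean = 10/(10+21) = 10/31 = 0.323.
The mean is pulled above the mode by the posterior's right skew.

MAP = 0.310, posterior mean = 0.323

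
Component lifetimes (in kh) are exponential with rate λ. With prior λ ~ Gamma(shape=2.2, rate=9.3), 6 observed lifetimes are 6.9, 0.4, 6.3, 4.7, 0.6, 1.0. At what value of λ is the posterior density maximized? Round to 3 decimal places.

0.247

Σ times = 19.9. Posterior: Gamma(shape = 2.2+6 = 8.2, rate = 9.3+19.9 = 29.2).
Mode = (α−1)/β = 7.2/29.2 = 0.247.
Mean = α/β = 8.2/29.2 = 0.281.
This is the posterior mode — the MAP estimate.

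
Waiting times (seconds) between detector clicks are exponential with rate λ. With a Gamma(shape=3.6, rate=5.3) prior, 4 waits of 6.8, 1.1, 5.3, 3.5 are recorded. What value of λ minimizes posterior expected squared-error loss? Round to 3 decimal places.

0.345

Σ times = 16.7. Posterior: Gamma(shape = 3.6+4 = 7.6, rate = 5.3+16.7 = 22.0).
Mode = (α−1)/β = 6.6/22.0 = 0.300.
Mean = α/β = 7.6/22.0 = 0.345.
Squared-error loss ⇒ the optimal estimator is the posterior mean.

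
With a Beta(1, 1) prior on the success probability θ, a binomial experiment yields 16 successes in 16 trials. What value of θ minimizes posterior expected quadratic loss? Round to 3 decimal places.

0.944

Posterior: Beta(1+16, 1+0) = Beta(17, 1).
Since β = 1 ≤ 1 and α > 1, the Beta density is monotone increasing on [0,1]; the mode is at 1.
Mean = 17/(17+1) = 0.944.
Quadratic loss ⇒ the optimal estimator is the posterior mean.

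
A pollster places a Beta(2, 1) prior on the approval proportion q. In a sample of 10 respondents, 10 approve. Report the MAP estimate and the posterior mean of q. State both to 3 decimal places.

Posterior: Beta(2+10, 1+0) = Beta(12, 1).
Since β = 1 ≤ 1 and α > 1, the Beta density is monotone increasing on [0,1]; the mode is at 1.
Mean = 12/(12+1) = 0.923.

q_MAP = 1.000, E[q|data] = 0.923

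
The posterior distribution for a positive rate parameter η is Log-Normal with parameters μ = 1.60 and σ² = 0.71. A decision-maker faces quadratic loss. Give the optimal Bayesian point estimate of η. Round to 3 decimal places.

7.064

Mode = exp(μ − σ²) = exp(0.89) = 2.435.
Mean = exp(μ + σ²/2) = exp(1.955) = 7.064.
Quadratic loss ⇒ the optimal estimator is the posterior mean.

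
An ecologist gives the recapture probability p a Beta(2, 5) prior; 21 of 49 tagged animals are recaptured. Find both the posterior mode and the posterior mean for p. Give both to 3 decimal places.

Posterior: Beta(2+21, 5+28) = Beta(23, 33).
Mode = (23−1)/(23+33−2) = 22/54 = 0.407.
Mean = 23/(23+33) = 23/56 = 0.411.
The mean is pulled above the mode by the posterior's right skew.

MAP: 0.407. Posterior mean: 0.411.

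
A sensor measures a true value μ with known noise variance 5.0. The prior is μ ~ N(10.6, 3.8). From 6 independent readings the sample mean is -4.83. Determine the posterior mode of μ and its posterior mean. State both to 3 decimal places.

MAP: -2.055. Posterior mean: -2.055.

Posterior for μ is Normal. Precision-weighted mean: (1/3.8·10.6 + 6/5.0·-4.83) / (1/3.8 + 6/5.0) = -2.055.
A Normal posterior is symmetric, so mode = mean.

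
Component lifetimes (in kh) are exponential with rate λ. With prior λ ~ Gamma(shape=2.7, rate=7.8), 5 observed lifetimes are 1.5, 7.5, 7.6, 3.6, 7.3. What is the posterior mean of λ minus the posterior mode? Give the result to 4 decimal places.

0.0283

Σ times = 27.5. Posterior: Gamma(shape = 2.7+5 = 7.7, rate = 7.8+27.5 = 35.3).
Mode = (α−1)/β = 6.7/35.3 = 0.1898.
Mean = α/β = 7.7/35.3 = 0.2181.
Difference = 0.2181 − 0.1898 = 0.0283.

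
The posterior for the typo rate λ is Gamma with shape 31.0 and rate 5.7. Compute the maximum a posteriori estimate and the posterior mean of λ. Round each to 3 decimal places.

Mode = (α−1)/β = 30.0/5.7 = 5.263.
Mean = α/β = 31.0/5.7 = 5.439.

λ_MAP = 5.263, E[λ|data] = 5.439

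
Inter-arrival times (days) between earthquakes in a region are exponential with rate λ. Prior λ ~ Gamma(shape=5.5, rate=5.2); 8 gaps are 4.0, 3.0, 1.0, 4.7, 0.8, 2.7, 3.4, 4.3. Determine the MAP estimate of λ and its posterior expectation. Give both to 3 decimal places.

Σ times = 23.9. Posterior: Gamma(shape = 5.5+8 = 13.5, rate = 5.2+23.9 = 29.1).
Mode = (α−1)/β = 12.5/29.1 = 0.430.
Mean = α/β = 13.5/29.1 = 0.464.

λ_MAP = 0.430, E[λ|data] = 0.464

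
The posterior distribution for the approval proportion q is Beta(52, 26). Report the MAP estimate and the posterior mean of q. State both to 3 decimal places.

Mode = (52−1)/(52+26−2) = 51/76 = 0.671.
Mean = 52/(52+26) = 52/78 = 0.667.
Mode > mean: the posterior has a left tail.

q_MAP = 0.671, E[q|data] = 0.667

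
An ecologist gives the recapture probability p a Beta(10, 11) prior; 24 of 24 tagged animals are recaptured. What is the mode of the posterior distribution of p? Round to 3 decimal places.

Posterior: Beta(10+24, 11+0) = Beta(34, 11).
Mode = (34−1)/(34+11−2) = 33/43 = 0.767.
Mean = 34/(34+11) = 34/45 = 0.756.
This is the posterior mode — the MAP estimate.

0.767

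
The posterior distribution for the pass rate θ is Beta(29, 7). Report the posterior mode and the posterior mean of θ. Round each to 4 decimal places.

Mode = (29−1)/(29+7−2) = 28/34 = 0.8235.
Mean = 29/(29+7) = 29/36 = 0.8056.

MAP: 0.8235. Posterior mean: 0.8056.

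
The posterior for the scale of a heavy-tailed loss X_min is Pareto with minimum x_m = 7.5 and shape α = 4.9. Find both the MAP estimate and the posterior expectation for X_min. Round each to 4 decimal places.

The Pareto density is strictly decreasing on [x_m, ∞), so the mode is x_m = 7.5000.
Mean = α·x_m/(α−1) = 4.9·7.5/3.9 = 9.4231.
The posterior is right-skewed, so the mean exceeds the mode.

MAP: 7.5000. Posterior mean: 9.4231.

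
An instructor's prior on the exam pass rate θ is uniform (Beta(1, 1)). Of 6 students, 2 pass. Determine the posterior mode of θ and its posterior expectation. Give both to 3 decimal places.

Posterior: Beta(1+2, 1+4) = Beta(3, 5).
Mode = (3−1)/(3+5−2) = 2/6 = 0.333.
With a flat prior the MAP equals the MLE, 2/6.
Mean = 3/(3+5) = 3/8 = 0.375.

MAP = 0.333, posterior mean = 0.375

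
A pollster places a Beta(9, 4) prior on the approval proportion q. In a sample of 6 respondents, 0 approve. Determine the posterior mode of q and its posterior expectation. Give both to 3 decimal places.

posterior mode = 0.471, posterior expectation = 0.474

Posterior: Beta(9+0, 4+6) = Beta(9, 10).
Mode = (9−1)/(9+10−2) = 8/17 = 0.471.
Mean = 9/(9+10) = 9/19 = 0.474.
Right-skewed posterior ⇒ mode < mean.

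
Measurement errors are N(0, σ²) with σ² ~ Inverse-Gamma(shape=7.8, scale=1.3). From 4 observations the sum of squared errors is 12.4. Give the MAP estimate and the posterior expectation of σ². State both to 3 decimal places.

Posterior: Inverse-Gamma(shape = 7.8+4/2 = 9.8, scale = 1.3+12.4/2 = 7.5).
Mode = β/(α+1) = 7.5/10.8 = 0.694.
Mean = β/(α−1) = 7.5/8.8 = 0.852.

MAP = 0.694, posterior mean = 0.852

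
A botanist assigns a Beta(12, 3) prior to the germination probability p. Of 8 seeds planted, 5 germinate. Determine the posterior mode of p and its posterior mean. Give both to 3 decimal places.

MAP = 0.762; posterior mean = 0.739

Posterior: Beta(12+5, 3+3) = Beta(17, 6).
Mode = (17−1)/(17+6−2) = 16/21 = 0.762.
Mean = 17/(17+6) = 17/23 = 0.739.
The posterior is left-skewed, so the mode exceeds the mean.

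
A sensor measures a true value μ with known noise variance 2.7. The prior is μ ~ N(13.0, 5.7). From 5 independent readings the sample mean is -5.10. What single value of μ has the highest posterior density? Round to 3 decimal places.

Posterior for μ is Normal. Precision-weighted mean: (1/5.7·13.0 + 5/2.7·-5.10) / (1/5.7 + 5/2.7) = -3.534.
A Normal posterior is symmetric, so mode = mean.
This is the posterior mode — the MAP estimate.

-3.534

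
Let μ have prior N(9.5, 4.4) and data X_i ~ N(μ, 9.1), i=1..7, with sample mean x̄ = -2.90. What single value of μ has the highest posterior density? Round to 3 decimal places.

Posterior for μ is Normal. Precision-weighted mean: (1/4.4·9.5 + 7/9.1·-2.90) / (1/4.4 + 7/9.1) = -0.072.
A Normal posterior is symmetric, so mode = mean.
This is the posterior mode — the MAP estimate.

-0.072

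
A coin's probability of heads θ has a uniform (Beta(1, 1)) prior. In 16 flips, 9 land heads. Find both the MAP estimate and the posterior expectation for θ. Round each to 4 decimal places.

Posterior: Beta(1+9, 1+7) = Beta(10, 8).
Mode = (10−1)/(10+8−2) = 9/16 = 0.5625.
Mean = 10/(10+8) = 10/18 = 0.5556.

MAP = 0.5625; posterior mean = 0.5556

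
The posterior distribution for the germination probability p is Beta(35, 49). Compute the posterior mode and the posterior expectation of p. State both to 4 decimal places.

MAP: 0.4146. Posterior mean: 0.4167.

Mode = (35−1)/(35+49−2) = 34/82 = 0.4146.
Mean = 35/(35+49) = 35/84 = 0.4167.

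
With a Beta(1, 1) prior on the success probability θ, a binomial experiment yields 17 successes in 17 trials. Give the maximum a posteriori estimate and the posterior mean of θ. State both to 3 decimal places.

Posterior: Beta(1+17, 1+0) = Beta(18, 1).
Since β = 1 ≤ 1 and α > 1, the Beta density is monotone increasing on [0,1]; the mode is at 1.
Mean = 18/(18+1) = 0.947.

θ_MAP = 1.000, E[θ|data] = 0.947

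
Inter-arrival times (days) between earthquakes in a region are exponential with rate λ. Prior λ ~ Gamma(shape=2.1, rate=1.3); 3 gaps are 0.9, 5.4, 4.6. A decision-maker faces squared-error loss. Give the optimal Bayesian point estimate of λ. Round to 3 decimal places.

Σ times = 10.9. Posterior: Gamma(shape = 2.1+3 = 5.1, rate = 1.3+10.9 = 12.2).
Mode = (α−1)/β = 4.1/12.2 = 0.336.
Mean = α/β = 5.1/12.2 = 0.418.
Squared-error loss ⇒ the optimal estimator is the posterior mean.

0.418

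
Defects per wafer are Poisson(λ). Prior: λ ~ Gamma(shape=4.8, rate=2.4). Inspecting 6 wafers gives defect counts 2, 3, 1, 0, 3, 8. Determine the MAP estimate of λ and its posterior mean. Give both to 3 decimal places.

MAP: 2.476. Posterior mean: 2.595.

Σ counts = 17. Posterior: Gamma(shape = 4.8+17 = 21.8, rate = 2.4+6 = 8.4).
Mode = (α−1)/β = 20.8/8.4 = 2.476.
Mean = α/β = 21.8/8.4 = 2.595.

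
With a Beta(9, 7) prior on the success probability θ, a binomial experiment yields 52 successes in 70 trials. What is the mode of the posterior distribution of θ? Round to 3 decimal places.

Posterior: Beta(9+52, 7+18) = Beta(61, 25).
Mode = (61−1)/(61+25−2) = 60/84 = 0.714.
Mean = 61/(61+25) = 61/86 = 0.709.
This is the posterior mode — the MAP estimate.

0.714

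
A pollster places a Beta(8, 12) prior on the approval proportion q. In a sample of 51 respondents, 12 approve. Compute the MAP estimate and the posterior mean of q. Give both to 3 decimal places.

MAP estimate = 0.275, posterior mean = 0.282

Posterior: Beta(8+12, 12+39) = Beta(20, 51).
Mode = (20−1)/(20+51−2) = 19/69 = 0.275.
Mean = 20/(20+51) = 20/71 = 0.282.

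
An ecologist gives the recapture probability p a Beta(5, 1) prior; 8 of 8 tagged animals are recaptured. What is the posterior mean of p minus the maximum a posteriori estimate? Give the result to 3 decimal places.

-0.071

Posterior: Beta(5+8, 1+0) = Beta(13, 1).
Since β = 1 ≤ 1 and α > 1, the Beta density is monotone increasing on [0,1]; the mode is at 1.
Mean = 13/(13+1) = 0.929.
Difference = 0.929 − 1.000 = -0.071.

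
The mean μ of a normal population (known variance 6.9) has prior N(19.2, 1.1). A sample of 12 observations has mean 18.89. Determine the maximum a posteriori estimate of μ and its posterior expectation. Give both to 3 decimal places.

maximum a posteriori estimate = 18.996, posterior expectation = 18.996

Posterior for μ is Normal. Precision-weighted mean: (1/1.1·19.2 + 12/6.9·18.89) / (1/1.1 + 12/6.9) = 18.996.
A Normal posterior is symmetric, so mode = mean.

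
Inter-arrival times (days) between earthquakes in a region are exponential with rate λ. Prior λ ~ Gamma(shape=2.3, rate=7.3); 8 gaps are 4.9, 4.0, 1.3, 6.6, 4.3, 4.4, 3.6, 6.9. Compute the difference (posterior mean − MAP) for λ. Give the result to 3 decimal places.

0.023

Σ times = 36.0. Posterior: Gamma(shape = 2.3+8 = 10.3, rate = 7.3+36.0 = 43.3).
Mode = (α−1)/β = 9.3/43.3 = 0.215.
Mean = α/β = 10.3/43.3 = 0.238.
Difference = 0.238 − 0.215 = 0.023.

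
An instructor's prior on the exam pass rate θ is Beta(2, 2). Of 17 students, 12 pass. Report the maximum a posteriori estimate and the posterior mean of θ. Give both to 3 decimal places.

Posterior: Beta(2+12, 2+5) = Beta(14, 7).
Mode = (14−1)/(14+7−2) = 13/19 = 0.684.
Mean = 14/(14+7) = 14/21 = 0.667.

MAP: 0.684. Posterior mean: 0.667.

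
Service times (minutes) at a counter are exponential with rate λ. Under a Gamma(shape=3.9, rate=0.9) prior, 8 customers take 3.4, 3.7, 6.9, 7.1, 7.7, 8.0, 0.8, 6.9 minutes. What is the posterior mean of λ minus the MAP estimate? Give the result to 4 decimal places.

0.0220

Σ times = 44.5. Posterior: Gamma(shape = 3.9+8 = 11.9, rate = 0.9+44.5 = 45.4).
Mode = (α−1)/β = 10.9/45.4 = 0.2401.
Mean = α/β = 11.9/45.4 = 0.2621.
Difference = 0.2621 − 0.2401 = 0.0220.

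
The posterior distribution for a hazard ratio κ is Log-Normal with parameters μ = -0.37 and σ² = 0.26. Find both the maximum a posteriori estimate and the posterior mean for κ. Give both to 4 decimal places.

Mode = exp(μ − σ²) = exp(-0.63) = 0.5326.
Mean = exp(μ + σ²/2) = exp(-0.240) = 0.7866.
Mean > mode: the posterior has a right tail.

maximum a posteriori estimate = 0.5326, posterior mean = 0.7866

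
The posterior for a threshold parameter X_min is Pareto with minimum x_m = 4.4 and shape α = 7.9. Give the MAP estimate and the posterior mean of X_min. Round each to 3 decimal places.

X_min_MAP = 4.400, E[X_min|data] = 5.038

The Pareto density is strictly decreasing on [x_m, ∞), so the mode is x_m = 4.400.
Mean = α·x_m/(α−1) = 7.9·4.4/6.9 = 5.038.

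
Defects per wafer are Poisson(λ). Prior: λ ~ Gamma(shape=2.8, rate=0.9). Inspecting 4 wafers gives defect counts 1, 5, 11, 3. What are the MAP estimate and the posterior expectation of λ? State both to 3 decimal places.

Σ counts = 20. Posterior: Gamma(shape = 2.8+20 = 22.8, rate = 0.9+4 = 4.9).
Mode = (α−1)/β = 21.8/4.9 = 4.449.
Mean = α/β = 22.8/4.9 = 4.653.

MAP estimate = 4.449, posterior expectation = 4.653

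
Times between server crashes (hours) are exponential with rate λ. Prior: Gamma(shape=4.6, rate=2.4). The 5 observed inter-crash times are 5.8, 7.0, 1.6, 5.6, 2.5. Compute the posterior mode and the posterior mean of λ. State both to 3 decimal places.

Σ times = 22.5. Posterior: Gamma(shape = 4.6+5 = 9.6, rate = 2.4+22.5 = 24.9).
Mode = (α−1)/β = 8.6/24.9 = 0.345.
Mean = α/β = 9.6/24.9 = 0.386.

MAP: 0.345. Posterior mean: 0.386.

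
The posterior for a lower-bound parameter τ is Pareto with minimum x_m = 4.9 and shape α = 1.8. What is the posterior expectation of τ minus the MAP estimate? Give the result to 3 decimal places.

6.125

The Pareto density is strictly decreasing on [x_m, ∞), so the mode is x_m = 4.900.
Mean = α·x_m/(α−1) = 1.8·4.9/0.8 = 11.025.
Difference = 11.025 − 4.900 = 6.125.
The posterior is right-skewed, so the mean exceeds the mode.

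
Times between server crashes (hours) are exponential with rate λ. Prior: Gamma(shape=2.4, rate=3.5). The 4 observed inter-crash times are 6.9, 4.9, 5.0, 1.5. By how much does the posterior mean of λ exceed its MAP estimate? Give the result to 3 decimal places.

0.046

Σ times = 18.3. Posterior: Gamma(shape = 2.4+4 = 6.4, rate = 3.5+18.3 = 21.8).
Mode = (α−1)/β = 5.4/21.8 = 0.248.
Mean = α/β = 6.4/21.8 = 0.294.
Difference = 0.294 − 0.248 = 0.046.
The mean is pulled above the mode by the posterior's right skew.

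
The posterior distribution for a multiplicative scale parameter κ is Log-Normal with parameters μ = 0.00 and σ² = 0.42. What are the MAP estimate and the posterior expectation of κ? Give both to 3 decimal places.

Mode = exp(μ − σ²) = exp(-0.42) = 0.657.
Mean = exp(μ + σ²/2) = exp(0.210) = 1.234.
The mean is pulled above the mode by the posterior's right skew.

MAP: 0.657. Posterior mean: 1.234.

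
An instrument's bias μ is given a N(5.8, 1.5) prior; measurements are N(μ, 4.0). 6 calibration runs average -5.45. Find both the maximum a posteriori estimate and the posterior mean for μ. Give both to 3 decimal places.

MAP = -1.988, posterior mean = -1.988

Posterior for μ is Normal. Precision-weighted mean: (1/1.5·5.8 + 6/4.0·-5.45) / (1/1.5 + 6/4.0) = -1.988.
A Normal posterior is symmetric, so mode = mean.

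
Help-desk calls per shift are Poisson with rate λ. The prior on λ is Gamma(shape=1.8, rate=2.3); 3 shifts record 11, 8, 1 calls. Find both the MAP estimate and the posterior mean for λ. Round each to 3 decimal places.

λ_MAP = 3.925, E[λ|data] = 4.113

Σ counts = 20. Posterior: Gamma(shape = 1.8+20 = 21.8, rate = 2.3+3 = 5.3).
Mode = (α−1)/β = 20.8/5.3 = 3.925.
Mean = α/β = 21.8/5.3 = 4.113.
The posterior is right-skewed, so the mean exceeds the mode.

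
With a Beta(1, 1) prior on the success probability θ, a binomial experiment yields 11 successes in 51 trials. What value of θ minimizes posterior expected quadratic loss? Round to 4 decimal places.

0.2264

Posterior: Beta(1+11, 1+40) = Beta(12, 41).
Mode = (12−1)/(12+41−2) = 11/51 = 0.2157.
Mean = 12/(12+41) = 12/53 = 0.2264.
Quadratic loss ⇒ the optimal estimator is the posterior mean.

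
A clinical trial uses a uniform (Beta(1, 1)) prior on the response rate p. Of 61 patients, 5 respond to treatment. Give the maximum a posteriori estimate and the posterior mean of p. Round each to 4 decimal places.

MAP = 0.0820; posterior mean = 0.0952

Posterior: Beta(1+5, 1+56) = Beta(6, 57).
Mode = (6−1)/(6+57−2) = 5/61 = 0.0820.
With a flat prior the MAP equals the MLE, 5/61.
Mean = 6/(6+57) = 6/63 = 0.0952.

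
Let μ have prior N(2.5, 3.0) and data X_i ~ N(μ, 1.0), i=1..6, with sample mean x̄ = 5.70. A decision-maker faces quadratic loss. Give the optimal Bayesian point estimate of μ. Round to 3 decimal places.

5.532

Posterior for μ is Normal. Precision-weighted mean: (1/3.0·2.5 + 6/1.0·5.70) / (1/3.0 + 6/1.0) = 5.532.
A Normal posterior is symmetric, so mode = mean.
Quadratic loss ⇒ the optimal estimator is the posterior mean.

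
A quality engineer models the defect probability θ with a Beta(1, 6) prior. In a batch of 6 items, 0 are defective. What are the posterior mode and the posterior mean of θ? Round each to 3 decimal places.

θ_MAP = 0.000, E[θ|data] = 0.077

Posterior: Beta(1+0, 6+6) = Beta(1, 12).
Since α = 1 ≤ 1 and β > 1, the Beta density is monotone decreasing on [0,1]; the mode is at 0.
Mean = 1/(1+12) = 0.077.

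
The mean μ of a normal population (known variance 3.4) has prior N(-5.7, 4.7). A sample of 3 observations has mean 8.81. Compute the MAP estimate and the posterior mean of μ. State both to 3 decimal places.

Posterior for μ is Normal. Precision-weighted mean: (1/4.7·-5.7 + 3/3.4·8.81) / (1/4.7 + 3/3.4) = 5.991.
A Normal posterior is symmetric, so mode = mean.

MAP = 5.991; posterior mean = 5.991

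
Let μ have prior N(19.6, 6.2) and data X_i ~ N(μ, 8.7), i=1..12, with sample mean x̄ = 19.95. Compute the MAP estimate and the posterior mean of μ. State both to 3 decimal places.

μ_MAP = 19.913, E[μ|data] = 19.913

Posterior for μ is Normal. Precision-weighted mean: (1/6.2·19.6 + 12/8.7·19.95) / (1/6.2 + 12/8.7) = 19.913.
A Normal posterior is symmetric, so mode = mean.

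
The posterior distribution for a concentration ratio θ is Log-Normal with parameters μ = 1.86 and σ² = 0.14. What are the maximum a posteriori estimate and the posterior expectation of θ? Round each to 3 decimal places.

Mode = exp(μ − σ²) = exp(1.72) = 5.585.
Mean = exp(μ + σ²/2) = exp(1.930) = 6.890.
Mean > mode: the posterior has a right tail.

MAP = 5.585, posterior mean = 6.890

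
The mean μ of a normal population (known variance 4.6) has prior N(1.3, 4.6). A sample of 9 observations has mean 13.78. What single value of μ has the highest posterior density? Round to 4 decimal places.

12.5320

Posterior for μ is Normal. Precision-weighted mean: (1/4.6·1.3 + 9/4.6·13.78) / (1/4.6 + 9/4.6) = 12.5320.
A Normal posterior is symmetric, so mode = mean.
This is the posterior mode — the MAP estimate.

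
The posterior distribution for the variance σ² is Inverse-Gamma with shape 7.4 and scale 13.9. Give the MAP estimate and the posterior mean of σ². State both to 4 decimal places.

MAP: 1.6548. Posterior mean: 2.1719.

Mode = β/(α+1) = 13.9/8.4 = 1.6548.
Mean = β/(α−1) = 13.9/6.4 = 2.1719.
Mean > mode: the posterior has a right tail.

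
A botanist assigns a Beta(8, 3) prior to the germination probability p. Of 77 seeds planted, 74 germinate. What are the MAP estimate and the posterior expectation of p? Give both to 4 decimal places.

p_MAP = 0.9419, E[p|data] = 0.9318

Posterior: Beta(8+74, 3+3) = Beta(82, 6).
Mode = (82−1)/(82+6−2) = 81/86 = 0.9419.
Mean = 82/(82+6) = 82/88 = 0.9318.
The posterior is left-skewed, so the mode exceeds the mean.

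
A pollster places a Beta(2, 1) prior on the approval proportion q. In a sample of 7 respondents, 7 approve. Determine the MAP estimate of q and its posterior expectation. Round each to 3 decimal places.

Posterior: Beta(2+7, 1+0) = Beta(9, 1).
Since β = 1 ≤ 1 and α > 1, the Beta density is monotone increasing on [0,1]; the mode is at 1.
Mean = 9/(9+1) = 0.900.
The posterior is left-skewed, so the mode exceeds the mean.

MAP estimate = 1.000, posterior expectation = 0.900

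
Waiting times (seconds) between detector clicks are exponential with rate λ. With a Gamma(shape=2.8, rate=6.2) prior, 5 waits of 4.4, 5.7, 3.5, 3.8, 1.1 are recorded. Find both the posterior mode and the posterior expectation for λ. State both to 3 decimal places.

posterior mode = 0.275, posterior expectation = 0.316

Σ times = 18.5. Posterior: Gamma(shape = 2.8+5 = 7.8, rate = 6.2+18.5 = 24.7).
Mode = (α−1)/β = 6.8/24.7 = 0.275.
Mean = α/β = 7.8/24.7 = 0.316.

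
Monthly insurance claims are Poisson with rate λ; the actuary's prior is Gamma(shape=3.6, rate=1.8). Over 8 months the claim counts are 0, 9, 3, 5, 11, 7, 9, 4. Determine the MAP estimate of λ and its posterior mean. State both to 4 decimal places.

MAP = 5.1633, posterior mean = 5.2653

Σ counts = 48. Posterior: Gamma(shape = 3.6+48 = 51.6, rate = 1.8+8 = 9.8).
Mode = (α−1)/β = 50.6/9.8 = 5.1633.
Mean = α/β = 51.6/9.8 = 5.2653.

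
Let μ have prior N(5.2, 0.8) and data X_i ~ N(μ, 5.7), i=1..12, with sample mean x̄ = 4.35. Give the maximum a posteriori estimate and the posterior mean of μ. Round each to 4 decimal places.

Posterior for μ is Normal. Precision-weighted mean: (1/0.8·5.2 + 12/5.7·4.35) / (1/0.8 + 12/5.7) = 4.6667.
A Normal posterior is symmetric, so mode = mean.

MAP = 4.6667, posterior mean = 4.6667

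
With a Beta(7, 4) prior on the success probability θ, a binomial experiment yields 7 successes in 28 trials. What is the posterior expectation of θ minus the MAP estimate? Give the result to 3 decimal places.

Posterior: Beta(7+7, 4+21) = Beta(14, 25).
Mode = (14−1)/(14+25−2) = 13/37 = 0.351.
Mean = 14/(14+25) = 14/39 = 0.359.
Difference = 0.359 − 0.351 = 0.008.

0.008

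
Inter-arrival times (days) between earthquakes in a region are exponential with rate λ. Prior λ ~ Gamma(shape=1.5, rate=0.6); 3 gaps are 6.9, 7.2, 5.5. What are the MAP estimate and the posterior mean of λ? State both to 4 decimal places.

Σ times = 19.6. Posterior: Gamma(shape = 1.5+3 = 4.5, rate = 0.6+19.6 = 20.2).
Mode = (α−1)/β = 3.5/20.2 = 0.1733.
Mean = α/β = 4.5/20.2 = 0.2228.
Mean > mode: the posterior has a right tail.

MAP estimate = 0.1733, posterior mean = 0.2228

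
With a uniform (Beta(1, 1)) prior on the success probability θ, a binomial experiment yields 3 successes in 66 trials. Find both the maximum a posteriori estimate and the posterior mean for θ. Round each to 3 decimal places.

maximum a posteriori estimate = 0.045, posterior mean = 0.059

Posterior: Beta(1+3, 1+63) = Beta(4, 64).
Mode = (4−1)/(4+64−2) = 3/66 = 0.045.
With a flat prior the MAP equals the MLE, 3/66.
Mean = 4/(4+64) = 4/68 = 0.059.
The mean is pulled above the mode by the posterior's right skew.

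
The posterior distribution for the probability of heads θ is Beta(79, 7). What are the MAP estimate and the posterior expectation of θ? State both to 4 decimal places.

MAP = 0.9286; posterior mean = 0.9186

Mode = (79−1)/(79+7−2) = 78/84 = 0.9286.
Mean = 79/(79+7) = 79/86 = 0.9186.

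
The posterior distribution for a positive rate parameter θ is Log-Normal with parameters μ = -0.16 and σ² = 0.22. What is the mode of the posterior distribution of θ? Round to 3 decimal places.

Mode = exp(μ − σ²) = exp(-0.38) = 0.684.
Mean = exp(μ + σ²/2) = exp(-0.050) = 0.951.
This is the posterior mode — the MAP estimate.

0.684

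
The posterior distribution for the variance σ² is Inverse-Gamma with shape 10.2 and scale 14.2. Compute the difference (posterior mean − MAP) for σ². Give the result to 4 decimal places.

0.2756

Mode = β/(α+1) = 14.2/11.2 = 1.2679.
Mean = β/(α−1) = 14.2/9.2 = 1.5435.
Difference = 1.5435 − 1.2679 = 0.2756.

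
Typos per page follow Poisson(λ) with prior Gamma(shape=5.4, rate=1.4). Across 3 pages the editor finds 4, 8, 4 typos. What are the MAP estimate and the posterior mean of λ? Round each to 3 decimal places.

MAP estimate = 4.636, posterior mean = 4.864

Σ counts = 16. Posterior: Gamma(shape = 5.4+16 = 21.4, rate = 1.4+3 = 4.4).
Mode = (α−1)/β = 20.4/4.4 = 4.636.
Mean = α/β = 21.4/4.4 = 4.864.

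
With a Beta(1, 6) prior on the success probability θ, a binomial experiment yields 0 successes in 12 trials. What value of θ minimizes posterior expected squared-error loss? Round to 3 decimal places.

Posterior: Beta(1+0, 6+12) = Beta(1, 18).
Since α = 1 ≤ 1 and β > 1, the Beta density is monotone decreasing on [0,1]; the mode is at 0.
Mean = 1/(1+18) = 0.053.
Squared-error loss ⇒ the optimal estimator is the posterior mean.

0.053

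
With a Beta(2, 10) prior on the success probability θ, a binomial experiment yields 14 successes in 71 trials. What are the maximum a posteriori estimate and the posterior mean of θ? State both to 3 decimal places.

MAP: 0.185. Posterior mean: 0.193.

Posterior: Beta(2+14, 10+57) = Beta(16, 67).
Mode = (16−1)/(16+67−2) = 15/81 = 0.185.
Mean = 16/(16+67) = 16/83 = 0.193.
Right-skewed posterior ⇒ mode < mean.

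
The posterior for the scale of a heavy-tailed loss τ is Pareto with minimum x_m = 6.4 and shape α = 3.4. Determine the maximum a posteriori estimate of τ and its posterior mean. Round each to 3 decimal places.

MAP: 6.400. Posterior mean: 9.067.

The Pareto density is strictly decreasing on [x_m, ∞), so the mode is x_m = 6.400.
Mean = α·x_m/(α−1) = 3.4·6.4/2.4 = 9.067.
Mean > mode: the posterior has a right tail.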